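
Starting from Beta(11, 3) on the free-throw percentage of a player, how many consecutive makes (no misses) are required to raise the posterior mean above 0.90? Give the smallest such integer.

After k makes and 0 misses the posterior is Beta(11+k, 3), with mean (11+k)/(11+3+k).
Set (11+k)/(14+k) > 0.90 and solve: k > (0.90·14 − 11)/(1 − 0.90) = 16.000.
The smallest integer exceeding 16.000 is 17.

k = 17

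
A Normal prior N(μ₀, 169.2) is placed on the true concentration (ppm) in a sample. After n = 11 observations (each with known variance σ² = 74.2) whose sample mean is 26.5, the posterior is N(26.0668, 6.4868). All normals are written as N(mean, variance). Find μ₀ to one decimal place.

μ₀ = 15.2

The posterior mean is a precision-weighted average: μ_n = (τ₀μ₀ + τ_data·x̄)/(τ₀+τ_data), with τ₀=1/σ₀² and τ_data=n/σ².
Here τ₀ = 1/169.2 = 0.005910 and τ_data = 11/74.2 = 0.148248, so τ_n = 0.154158.
Rearranging for μ₀: μ₀ = (μ_n·τ_n − τ_data·x̄)/τ₀ = (26.0668·0.154158 − 0.148248·26.5) / 0.005910 = 0.089834/0.005910 ≈ 15.2.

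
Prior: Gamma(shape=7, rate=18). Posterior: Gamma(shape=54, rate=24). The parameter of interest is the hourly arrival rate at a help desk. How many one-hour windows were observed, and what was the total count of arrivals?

n = 6 one-hour windows with total 47 arrivals

Gamma–Poisson conjugacy: posterior shape = α + Σxᵢ, posterior rate = β + n.
Matching: Σxᵢ = 54 − 7 = 47 and n = 24 − 18 = 6.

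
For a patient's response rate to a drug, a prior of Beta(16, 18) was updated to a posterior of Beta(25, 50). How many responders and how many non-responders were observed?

Under Beta–binomial conjugacy the posterior parameters are (a+s, b+f).
Match parameters: s=25−16=9, f=50−18=32.

9 responders and 32 non-responders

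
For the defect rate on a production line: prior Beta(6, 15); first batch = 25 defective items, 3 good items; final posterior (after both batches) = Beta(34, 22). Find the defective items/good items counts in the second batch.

3 defective items and 4 good items

Sequential conjugate updates are equivalent to a single update on the pooled data, so total successes = posterior α − prior α and total failures = posterior β − prior β.
Total across both batches: 34−6=28 defective items, 22−15=7 good items.
Subtract the first batch: 28−25=3 defective items and 7−3=4 good items.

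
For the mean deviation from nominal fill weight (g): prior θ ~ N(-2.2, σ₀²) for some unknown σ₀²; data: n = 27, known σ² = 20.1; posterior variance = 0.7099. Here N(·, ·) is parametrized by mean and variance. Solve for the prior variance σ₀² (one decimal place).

Posterior precision equals prior precision plus data precision: 1/σ_n² = 1/σ₀² + n/σ².
So 1/σ₀² = 1/0.7099 − 27/20.1 = 1.408649 − 1.343284 = 0.065365.
Hence σ₀² = 1/0.065365 ≈ 15.3.

σ₀² = 15.3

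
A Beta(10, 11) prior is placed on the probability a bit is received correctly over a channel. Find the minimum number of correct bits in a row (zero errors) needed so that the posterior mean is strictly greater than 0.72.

After k correct bits and 0 errors the posterior is Beta(10+k, 11), with mean (10+k)/(10+11+k).
Set (10+k)/(21+k) > 0.72 and solve: k > (0.72·21 − 10)/(1 − 0.72) = 18.286.
The smallest integer exceeding 18.286 is 19, and checking k=19: (29)/(40) = 0.7250 > 0.72.

k = 19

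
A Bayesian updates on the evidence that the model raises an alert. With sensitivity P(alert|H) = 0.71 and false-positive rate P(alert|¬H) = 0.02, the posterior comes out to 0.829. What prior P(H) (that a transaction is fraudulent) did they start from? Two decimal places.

Bayes' rule in odds form gives O(H|E) = O(H)·[P(E|H)/P(E|¬H)], hence O(H) = O(H|E)/LR.
Posterior odds = 0.829/(1−0.829) = 4.8480. LR = 0.71/0.02 = 35.5000.
Prior odds = 4.8480/35.5000 = 0.1366, so P(H) = 0.1366/(1+0.1366) ≈ 0.12.

P(H) = 0.12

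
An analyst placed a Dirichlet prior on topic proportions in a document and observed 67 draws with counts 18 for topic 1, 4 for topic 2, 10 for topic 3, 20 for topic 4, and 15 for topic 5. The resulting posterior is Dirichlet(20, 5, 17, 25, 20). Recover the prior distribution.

Dirichlet(2, 1, 7, 5, 5)

For a Dirichlet(α) prior with multinomial counts c, the posterior is Dirichlet(α + c) componentwise.
Subtract each count from the matching posterior parameter: 20−18=2, 5−4=1, 17−10=7, 25−20=5, 20−15=5.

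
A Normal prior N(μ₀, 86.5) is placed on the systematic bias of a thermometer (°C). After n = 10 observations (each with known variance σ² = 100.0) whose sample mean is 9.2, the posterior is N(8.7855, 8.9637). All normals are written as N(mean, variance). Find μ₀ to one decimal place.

μ₀ = 5.2

With known observation variance, the Normal–Normal posterior has precision τ_n = τ₀ + n/σ² and mean μ_n = (τ₀μ₀ + (n/σ²)x̄)/τ_n.
Here τ₀ = 1/86.5 = 0.011561 and τ_data = 10/100.0 = 0.100000, so τ_n = 0.111561.
Rearranging for μ₀: μ₀ = (μ_n·τ_n − τ_data·x̄)/τ₀ = (8.7855·0.111561 − 0.100000·9.2) / 0.011561 = 0.060119/0.011561 ≈ 5.2.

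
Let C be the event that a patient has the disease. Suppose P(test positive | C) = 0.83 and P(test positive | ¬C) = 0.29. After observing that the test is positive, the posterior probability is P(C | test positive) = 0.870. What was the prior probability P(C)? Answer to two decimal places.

In odds form, posterior odds = prior odds × likelihood ratio, so prior odds = posterior odds ÷ LR.
Posterior odds = 0.870/(1−0.870) = 6.6923. LR = 0.83/0.29 = 2.8621.
Prior odds = 6.6923/2.8621 = 2.3382, so P(C) = 2.3382/(1+2.3382) ≈ 0.70.

P(C) = 0.70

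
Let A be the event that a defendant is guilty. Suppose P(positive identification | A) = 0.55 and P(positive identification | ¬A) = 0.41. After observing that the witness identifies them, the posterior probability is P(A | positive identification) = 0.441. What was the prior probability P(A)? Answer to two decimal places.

In odds form, posterior odds = prior odds × likelihood ratio, so prior odds = posterior odds ÷ LR.
Posterior odds = 0.441/(1−0.441) = 0.7889. LR = 0.55/0.41 = 1.3415.
Prior odds = 0.7889/1.3415 = 0.5881, so P(A) = 0.5881/(1+0.5881) ≈ 0.37.

P(A) = 0.37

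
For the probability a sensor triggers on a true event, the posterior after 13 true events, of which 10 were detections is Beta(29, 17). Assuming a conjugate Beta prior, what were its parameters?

Beta(19, 14)

Under Beta–binomial conjugacy the posterior parameters are (α+s, β+f).
Subtract the data counts: 29−10=19, 17−3=14.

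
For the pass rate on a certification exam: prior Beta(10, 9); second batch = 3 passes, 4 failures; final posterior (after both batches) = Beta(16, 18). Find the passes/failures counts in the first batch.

3 passes and 5 failures

Because Beta–binomial updating is additive in the counts, the combined data contributed (α_post−α_prior, β_post−β_prior) successes and failures.
Total across both batches: 16−10=6 passes, 18−9=9 failures.
Subtract the second batch: 6−3=3 passes and 9−4=5 failures.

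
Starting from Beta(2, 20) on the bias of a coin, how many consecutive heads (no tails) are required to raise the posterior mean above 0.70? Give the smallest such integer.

After k heads and 0 tails the posterior is Beta(2+k, 20), with mean (2+k)/(2+20+k).
Set (2+k)/(22+k) > 0.70 and solve: k > (0.70·22 − 2)/(1 − 0.70) = 44.667.
The smallest integer exceeding 44.667 is 45, and checking k=45: (47)/(67) = 0.7015 > 0.70.

k = 45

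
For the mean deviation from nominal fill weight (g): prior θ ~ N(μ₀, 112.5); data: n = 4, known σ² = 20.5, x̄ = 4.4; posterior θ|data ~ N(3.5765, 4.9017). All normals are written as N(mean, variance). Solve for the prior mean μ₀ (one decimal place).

μ₀ = -14.5

The posterior mean is a precision-weighted average: μ_n = (τ₀μ₀ + τ_data·x̄)/(τ₀+τ_data), with τ₀=1/σ₀² and τ_data=n/σ².
Here τ₀ = 1/112.5 = 0.008889 and τ_data = 4/20.5 = 0.195122, so τ_n = 0.204011.
Rearranging for μ₀: μ₀ = (μ_n·τ_n − τ_data·x̄)/τ₀ = (3.5765·0.204011 − 0.195122·4.4) / 0.008889 = -0.128891/0.008889 ≈ -14.5.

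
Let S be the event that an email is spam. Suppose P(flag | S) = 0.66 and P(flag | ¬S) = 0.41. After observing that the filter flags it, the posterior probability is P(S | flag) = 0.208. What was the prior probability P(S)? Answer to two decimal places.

P(S) = 0.14

Bayes' rule in odds form gives O(S|E) = O(S)·[P(E|S)/P(E|¬S)], hence O(S) = O(S|E)/LR.
Posterior odds = 0.208/(1−0.208) = 0.2626. LR = 0.66/0.41 = 1.6098.
Prior odds = 0.2626/1.6098 = 0.1631, so P(S) = 0.1631/(1+0.1631) ≈ 0.14.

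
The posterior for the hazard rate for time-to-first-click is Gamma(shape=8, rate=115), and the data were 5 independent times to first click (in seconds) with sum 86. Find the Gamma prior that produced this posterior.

Gamma–exponential conjugacy: posterior shape = α + n, posterior rate = β + Σtᵢ.
So α = 8 − 5 = 3 and β = 115 − 86 = 29.

Gamma(shape=3, rate=29)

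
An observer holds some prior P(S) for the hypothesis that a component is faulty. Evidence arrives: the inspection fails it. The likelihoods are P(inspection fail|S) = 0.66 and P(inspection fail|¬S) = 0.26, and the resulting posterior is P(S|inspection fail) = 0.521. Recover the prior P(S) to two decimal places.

In odds form, posterior odds = prior odds × likelihood ratio, so prior odds = posterior odds ÷ LR.
Posterior odds = 0.521/(1−0.521) = 1.0877. LR = 0.66/0.26 = 2.5385.
Prior odds = 1.0877/2.5385 = 0.4285, so P(S) = 0.4285/(1+0.4285) ≈ 0.30.

P(S) = 0.30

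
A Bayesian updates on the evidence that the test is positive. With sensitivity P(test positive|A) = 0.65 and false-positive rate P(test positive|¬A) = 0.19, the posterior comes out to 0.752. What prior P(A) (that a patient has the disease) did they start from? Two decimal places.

P(A) = 0.47

In odds form, posterior odds = prior odds × likelihood ratio, so prior odds = posterior odds ÷ LR.
Posterior odds = 0.752/(1−0.752) = 3.0323. LR = 0.65/0.19 = 3.4211.
Prior odds = 3.0323/3.4211 = 0.8864, so P(A) = 0.8864/(1+0.8864) ≈ 0.47.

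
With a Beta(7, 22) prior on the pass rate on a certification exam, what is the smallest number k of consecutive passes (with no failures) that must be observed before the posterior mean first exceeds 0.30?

After k passes and 0 failures the posterior is Beta(7+k, 22), with mean (7+k)/(7+22+k).
Set (7+k)/(29+k) > 0.30 and solve: k > (0.30·29 − 7)/(1 − 0.30) = 2.429.
The smallest integer exceeding 2.429 is 3.

k = 3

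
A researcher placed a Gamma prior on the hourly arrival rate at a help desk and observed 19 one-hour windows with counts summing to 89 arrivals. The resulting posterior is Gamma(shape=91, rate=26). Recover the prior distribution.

A Gamma(α, β) prior (rate parametrization) on a Poisson rate with n observations summing to S gives posterior Gamma(α+S, β+n).
So α = 91 − 89 = 2 and β = 26 − 19 = 7.

Gamma(shape=2, rate=7)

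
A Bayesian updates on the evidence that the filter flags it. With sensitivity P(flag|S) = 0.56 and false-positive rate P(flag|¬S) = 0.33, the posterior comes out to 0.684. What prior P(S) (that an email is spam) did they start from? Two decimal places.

P(S) = 0.56

Bayes' rule in odds form gives O(S|E) = O(S)·[P(E|S)/P(E|¬S)], hence O(S) = O(S|E)/LR.
Posterior odds = 0.684/(1−0.684) = 2.1646. LR = 0.56/0.33 = 1.6970.
Prior odds = 2.1646/1.6970 = 1.2755, so P(S) = 1.2755/(1+1.2755) ≈ 0.56.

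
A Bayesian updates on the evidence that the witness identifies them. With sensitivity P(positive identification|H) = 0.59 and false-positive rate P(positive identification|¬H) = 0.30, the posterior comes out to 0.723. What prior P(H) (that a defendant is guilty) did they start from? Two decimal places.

In odds form, posterior odds = prior odds × likelihood ratio, so prior odds = posterior odds ÷ LR.
Posterior odds = 0.723/(1−0.723) = 2.6101. LR = 0.59/0.30 = 1.9667.
Prior odds = 2.6101/1.9667 = 1.3271, so P(H) = 1.3271/(1+1.3271) ≈ 0.57.

P(H) = 0.57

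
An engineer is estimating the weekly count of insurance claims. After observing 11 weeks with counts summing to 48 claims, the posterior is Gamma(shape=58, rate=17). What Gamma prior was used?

Gamma–Poisson conjugacy: posterior shape = α + Σxᵢ, posterior rate = β + n.
So α = 58 − 48 = 10 and β = 17 − 11 = 6.

Gamma(shape=10, rate=6)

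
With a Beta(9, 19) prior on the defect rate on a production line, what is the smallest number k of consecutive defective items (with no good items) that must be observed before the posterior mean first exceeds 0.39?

k = 4

After k defective items and 0 good items the posterior is Beta(9+k, 19), with mean (9+k)/(9+19+k).
Set (9+k)/(28+k) > 0.39 and solve: k > (0.39·28 − 9)/(1 − 0.39) = 3.148.
The smallest integer exceeding 3.148 is 4, and checking k=4: (13)/(32) = 0.4062 > 0.39.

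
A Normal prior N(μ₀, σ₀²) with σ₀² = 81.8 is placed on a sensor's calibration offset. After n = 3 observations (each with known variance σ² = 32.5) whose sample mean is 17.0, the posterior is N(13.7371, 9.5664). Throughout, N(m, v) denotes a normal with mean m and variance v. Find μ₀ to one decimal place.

μ₀ = -10.9

The posterior mean is a precision-weighted average: μ_n = (τ₀μ₀ + τ_data·x̄)/(τ₀+τ_data), with τ₀=1/σ₀² and τ_data=n/σ².
Here τ₀ = 1/81.8 = 0.012225 and τ_data = 3/32.5 = 0.092308, so τ_n = 0.104533.
Rearranging for μ₀: μ₀ = (μ_n·τ_n − τ_data·x̄)/τ₀ = (13.7371·0.104533 − 0.092308·17.0) / 0.012225 = -0.133256/0.012225 ≈ -10.9.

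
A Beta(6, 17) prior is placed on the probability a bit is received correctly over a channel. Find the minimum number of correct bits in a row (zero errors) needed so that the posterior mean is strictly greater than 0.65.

k = 26

After k correct bits and 0 errors the posterior is Beta(6+k, 17), with mean (6+k)/(6+17+k).
Set (6+k)/(23+k) > 0.65 and solve: k > (0.65·23 − 6)/(1 − 0.65) = 25.571.
The smallest integer exceeding 25.571 is 26, and checking k=26: (32)/(49) = 0.6531 > 0.65.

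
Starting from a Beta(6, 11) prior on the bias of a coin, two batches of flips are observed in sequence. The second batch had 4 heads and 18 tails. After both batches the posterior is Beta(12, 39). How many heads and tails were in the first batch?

Because Beta–binomial updating is additive in the counts, the combined data contributed (α_post−α_prior, β_post−β_prior) successes and failures.
Total across both batches: 12−6=6 heads, 39−11=28 tails.
Subtract the second batch: 6−4=2 heads and 28−18=10 tails.

2 heads and 10 tails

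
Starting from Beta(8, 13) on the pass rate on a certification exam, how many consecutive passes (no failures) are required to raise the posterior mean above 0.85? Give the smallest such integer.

After k passes and 0 failures the posterior is Beta(8+k, 13), with mean (8+k)/(8+13+k).
Set (8+k)/(21+k) > 0.85 and solve: k > (0.85·21 − 8)/(1 − 0.85) = 65.667.
The smallest integer exceeding 65.667 is 66.

k = 66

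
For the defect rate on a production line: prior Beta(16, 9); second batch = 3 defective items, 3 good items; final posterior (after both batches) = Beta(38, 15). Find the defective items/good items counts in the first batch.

19 defective items and 3 good items

Sequential conjugate updates are equivalent to a single update on the pooled data, so total successes = posterior α − prior α and total failures = posterior β − prior β.
Total across both batches: 38−16=22 defective items, 15−9=6 good items.
Subtract the second batch: 22−3=19 defective items and 6−3=3 good items.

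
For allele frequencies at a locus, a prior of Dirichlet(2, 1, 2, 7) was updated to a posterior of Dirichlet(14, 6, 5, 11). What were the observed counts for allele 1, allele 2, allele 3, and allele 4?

counts (12, 5, 3, 4)

For a Dirichlet(α) prior with multinomial counts c, the posterior is Dirichlet(α + c) componentwise.
Counts are posterior − prior componentwise: 14−2=12, 6−1=5, 5−2=3, 11−7=4.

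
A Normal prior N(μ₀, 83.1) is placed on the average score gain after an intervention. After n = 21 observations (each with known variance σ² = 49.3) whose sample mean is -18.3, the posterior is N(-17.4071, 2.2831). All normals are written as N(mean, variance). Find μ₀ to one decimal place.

μ₀ = 14.2

The posterior mean is a precision-weighted average: μ_n = (τ₀μ₀ + τ_data·x̄)/(τ₀+τ_data), with τ₀=1/σ₀² and τ_data=n/σ².
Here τ₀ = 1/83.1 = 0.012034 and τ_data = 21/49.3 = 0.425963, so τ_n = 0.437997.
Rearranging for μ₀: μ₀ = (μ_n·τ_n − τ_data·x̄)/τ₀ = (-17.4071·0.437997 − 0.425963·-18.3) / 0.012034 = 0.170865/0.012034 ≈ 14.2.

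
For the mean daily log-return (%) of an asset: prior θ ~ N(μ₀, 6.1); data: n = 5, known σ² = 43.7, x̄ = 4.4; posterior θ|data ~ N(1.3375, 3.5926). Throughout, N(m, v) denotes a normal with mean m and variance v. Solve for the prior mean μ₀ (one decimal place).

μ₀ = -0.8

The posterior mean is a precision-weighted average: μ_n = (τ₀μ₀ + τ_data·x̄)/(τ₀+τ_data), with τ₀=1/σ₀² and τ_data=n/σ².
Here τ₀ = 1/6.1 = 0.163934 and τ_data = 5/43.7 = 0.114416, so τ_n = 0.278350.
Rearranging for μ₀: μ₀ = (μ_n·τ_n − τ_data·x̄)/τ₀ = (1.3375·0.278350 − 0.114416·4.4) / 0.163934 = -0.131137/0.163934 ≈ -0.8.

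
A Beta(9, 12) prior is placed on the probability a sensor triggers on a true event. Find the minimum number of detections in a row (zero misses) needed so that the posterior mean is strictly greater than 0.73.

After k detections and 0 misses the posterior is Beta(9+k, 12), with mean (9+k)/(9+12+k).
Set (9+k)/(21+k) > 0.73 and solve: k > (0.73·21 − 9)/(1 − 0.73) = 23.444.
The smallest integer exceeding 23.444 is 24, and checking k=24: (33)/(45) = 0.7333 > 0.73.

k = 24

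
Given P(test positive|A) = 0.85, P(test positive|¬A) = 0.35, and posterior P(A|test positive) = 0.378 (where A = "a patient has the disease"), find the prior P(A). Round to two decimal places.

P(A) = 0.20

Bayes' rule in odds form gives O(A|E) = O(A)·[P(E|A)/P(E|¬A)], hence O(A) = O(A|E)/LR.
Posterior odds = 0.378/(1−0.378) = 0.6077. LR = 0.85/0.35 = 2.4286.
Prior odds = 0.6077/2.4286 = 0.2502, so P(A) = 0.2502/(1+0.2502) ≈ 0.20.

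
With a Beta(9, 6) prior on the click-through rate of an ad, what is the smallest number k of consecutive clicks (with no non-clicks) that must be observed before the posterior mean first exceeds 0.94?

k = 86

After k clicks and 0 non-clicks the posterior is Beta(9+k, 6), with mean (9+k)/(9+6+k).
Set (9+k)/(15+k) > 0.94 and solve: k > (0.94·15 − 9)/(1 − 0.94) = 85.000.
The smallest integer exceeding 85.000 is 86, and checking k=86: (95)/(101) = 0.9406 > 0.94.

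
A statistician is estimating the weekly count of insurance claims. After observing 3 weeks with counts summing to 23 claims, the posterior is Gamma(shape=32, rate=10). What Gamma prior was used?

A Gamma(α, β) prior (rate parametrization) on a Poisson rate with n observations summing to S gives posterior Gamma(α+S, β+n).
So α = 32 − 23 = 9 and β = 10 − 3 = 7.

Gamma(shape=9, rate=7)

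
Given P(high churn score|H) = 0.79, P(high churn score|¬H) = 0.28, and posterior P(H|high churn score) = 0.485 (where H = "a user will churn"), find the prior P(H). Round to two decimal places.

P(H) = 0.25

Bayes' rule in odds form gives O(H|E) = O(H)·[P(E|H)/P(E|¬H)], hence O(H) = O(H|E)/LR.
Posterior odds = 0.485/(1−0.485) = 0.9417. LR = 0.79/0.28 = 2.8214.
Prior odds = 0.9417/2.8214 = 0.3338, so P(H) = 0.3338/(1+0.3338) ≈ 0.25.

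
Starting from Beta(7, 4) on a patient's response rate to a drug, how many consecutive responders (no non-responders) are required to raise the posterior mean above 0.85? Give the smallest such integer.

After k responders and 0 non-responders the posterior is Beta(7+k, 4), with mean (7+k)/(7+4+k).
Set (7+k)/(11+k) > 0.85 and solve: k > (0.85·11 − 7)/(1 − 0.85) = 15.667.
The smallest integer exceeding 15.667 is 16, and checking k=16: (23)/(27) = 0.8519 > 0.85.

k = 16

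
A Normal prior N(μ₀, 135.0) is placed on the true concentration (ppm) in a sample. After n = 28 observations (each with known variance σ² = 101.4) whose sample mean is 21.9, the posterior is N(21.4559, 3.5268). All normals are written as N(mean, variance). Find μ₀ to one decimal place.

μ₀ = 4.9

The posterior mean is a precision-weighted average: μ_n = (τ₀μ₀ + τ_data·x̄)/(τ₀+τ_data), with τ₀=1/σ₀² and τ_data=n/σ².
Here τ₀ = 1/135.0 = 0.007407 and τ_data = 28/101.4 = 0.276134, so τ_n = 0.283541.
Rearranging for μ₀: μ₀ = (μ_n·τ_n − τ_data·x̄)/τ₀ = (21.4559·0.283541 − 0.276134·21.9) / 0.007407 = 0.036293/0.007407 ≈ 4.9.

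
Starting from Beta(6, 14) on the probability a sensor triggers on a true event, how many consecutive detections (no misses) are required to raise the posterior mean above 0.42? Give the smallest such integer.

k = 5

After k detections and 0 misses the posterior is Beta(6+k, 14), with mean (6+k)/(6+14+k).
Set (6+k)/(20+k) > 0.42 and solve: k > (0.42·20 − 6)/(1 − 0.42) = 4.138.
The smallest integer exceeding 4.138 is 5.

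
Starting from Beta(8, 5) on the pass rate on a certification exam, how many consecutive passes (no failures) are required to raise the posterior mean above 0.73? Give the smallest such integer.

k = 6

After k passes and 0 failures the posterior is Beta(8+k, 5), with mean (8+k)/(8+5+k).
Set (8+k)/(13+k) > 0.73 and solve: k > (0.73·13 − 8)/(1 − 0.73) = 5.519.
The smallest integer exceeding 5.519 is 6, and checking k=6: (14)/(19) = 0.7368 > 0.73.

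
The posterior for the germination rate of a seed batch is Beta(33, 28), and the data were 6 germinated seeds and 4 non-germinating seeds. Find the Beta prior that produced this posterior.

A Beta(α, β) prior with s successes and f failures in binomial data gives a Beta(α+s, β+f) posterior.
Subtract the data counts: 33−6=27, 28−4=24.

Beta(27, 24)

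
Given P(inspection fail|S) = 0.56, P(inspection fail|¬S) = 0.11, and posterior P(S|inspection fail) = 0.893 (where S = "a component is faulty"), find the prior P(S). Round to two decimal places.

P(S) = 0.62

Bayes' rule in odds form gives O(S|E) = O(S)·[P(E|S)/P(E|¬S)], hence O(S) = O(S|E)/LR.
Posterior odds = 0.893/(1−0.893) = 8.3458. LR = 0.56/0.11 = 5.0909.
Prior odds = 8.3458/5.0909 = 1.6394, so P(S) = 1.6394/(1+1.6394) ≈ 0.62.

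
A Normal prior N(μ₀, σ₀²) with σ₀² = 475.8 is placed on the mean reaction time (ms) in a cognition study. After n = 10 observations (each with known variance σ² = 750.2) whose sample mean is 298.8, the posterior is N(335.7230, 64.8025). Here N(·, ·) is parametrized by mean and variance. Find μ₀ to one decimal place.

With known observation variance, the Normal–Normal posterior has precision τ_n = τ₀ + n/σ² and mean μ_n = (τ₀μ₀ + (n/σ²)x̄)/τ_n.
Here τ₀ = 1/475.8 = 0.002102 and τ_data = 10/750.2 = 0.013330, so τ_n = 0.015432.
Rearranging for μ₀: μ₀ = (μ_n·τ_n − τ_data·x̄)/τ₀ = (335.7230·0.015432 − 0.013330·298.8) / 0.002102 = 1.197873/0.002102 ≈ 569.9.

μ₀ = 569.9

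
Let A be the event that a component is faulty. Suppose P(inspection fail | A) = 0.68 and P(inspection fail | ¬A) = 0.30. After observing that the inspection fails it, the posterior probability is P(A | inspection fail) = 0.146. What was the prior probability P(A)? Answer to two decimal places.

P(A) = 0.07

Bayes' rule in odds form gives O(A|E) = O(A)·[P(E|A)/P(E|¬A)], hence O(A) = O(A|E)/LR.
Posterior odds = 0.146/(1−0.146) = 0.1710. LR = 0.68/0.30 = 2.2667.
Prior odds = 0.1710/2.2667 = 0.0754, so P(A) = 0.0754/(1+0.0754) ≈ 0.07.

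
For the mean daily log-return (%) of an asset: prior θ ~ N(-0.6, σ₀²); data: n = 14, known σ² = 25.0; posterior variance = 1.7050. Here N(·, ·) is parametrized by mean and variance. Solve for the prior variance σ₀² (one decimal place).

σ₀² = 37.7

For the Normal–Normal model with known σ², precisions add: τ_n = τ₀ + n/σ².
So 1/σ₀² = 1/1.7050 − 14/25.0 = 0.586510 − 0.560000 = 0.026510.
Hence σ₀² = 1/0.026510 ≈ 37.7.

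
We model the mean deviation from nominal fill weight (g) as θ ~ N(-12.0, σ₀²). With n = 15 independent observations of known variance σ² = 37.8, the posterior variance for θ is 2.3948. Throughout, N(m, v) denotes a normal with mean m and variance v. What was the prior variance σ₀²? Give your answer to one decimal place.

For the Normal–Normal model with known σ², precisions add: τ_n = τ₀ + n/σ².
So 1/σ₀² = 1/2.3948 − 15/37.8 = 0.417571 − 0.396825 = 0.020746.
Hence σ₀² = 1/0.020746 ≈ 48.2.

σ₀² = 48.2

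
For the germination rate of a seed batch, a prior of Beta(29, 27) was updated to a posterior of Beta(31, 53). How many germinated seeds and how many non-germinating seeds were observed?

2 germinated seeds and 26 non-germinating seeds

A Beta(α, β) prior with s successes and f failures in binomial data gives a Beta(α+s, β+f) posterior.
Match parameters: s=31−29=2, f=53−27=26.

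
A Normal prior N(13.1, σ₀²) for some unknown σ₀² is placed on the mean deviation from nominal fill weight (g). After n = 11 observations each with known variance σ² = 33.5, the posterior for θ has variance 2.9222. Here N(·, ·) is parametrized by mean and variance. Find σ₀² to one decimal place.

σ₀² = 72.2

Posterior precision equals prior precision plus data precision: 1/σ_n² = 1/σ₀² + n/σ².
So 1/σ₀² = 1/2.9222 − 11/33.5 = 0.342208 − 0.328358 = 0.013850.
Hence σ₀² = 1/0.013850 ≈ 72.2.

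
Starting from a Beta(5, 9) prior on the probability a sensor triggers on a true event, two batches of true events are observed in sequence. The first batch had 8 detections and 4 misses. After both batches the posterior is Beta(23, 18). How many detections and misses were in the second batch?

10 detections and 5 misses

Sequential conjugate updates are equivalent to a single update on the pooled data, so total successes = posterior α − prior α and total failures = posterior β − prior β.
Total across both batches: 23−5=18 detections, 18−9=9 misses.
Subtract the first batch: 18−8=10 detections and 9−4=5 misses.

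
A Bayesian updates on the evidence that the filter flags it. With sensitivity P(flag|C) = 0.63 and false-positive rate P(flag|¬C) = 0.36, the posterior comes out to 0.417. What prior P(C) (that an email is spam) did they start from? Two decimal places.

P(C) = 0.29

In odds form, posterior odds = prior odds × likelihood ratio, so prior odds = posterior odds ÷ LR.
Posterior odds = 0.417/(1−0.417) = 0.7153. LR = 0.63/0.36 = 1.7500.
Prior odds = 0.7153/1.7500 = 0.4087, so P(C) = 0.4087/(1+0.4087) ≈ 0.29.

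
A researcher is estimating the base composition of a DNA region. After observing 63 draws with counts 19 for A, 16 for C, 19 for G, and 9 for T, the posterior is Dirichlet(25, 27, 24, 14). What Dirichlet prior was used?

For a Dirichlet(α) prior with multinomial counts c, the posterior is Dirichlet(α + c) componentwise.
Subtract each count from the matching posterior parameter: 25−19=6, 27−16=11, 24−19=5, 14−9=5.

Dirichlet(6, 11, 5, 5)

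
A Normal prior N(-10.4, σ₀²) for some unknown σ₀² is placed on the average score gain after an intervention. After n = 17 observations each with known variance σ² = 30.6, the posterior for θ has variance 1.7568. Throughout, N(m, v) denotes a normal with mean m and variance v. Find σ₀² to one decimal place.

σ₀² = 73.2

For the Normal–Normal model with known σ², precisions add: τ_n = τ₀ + n/σ².
So 1/σ₀² = 1/1.7568 − 17/30.6 = 0.569217 − 0.555556 = 0.013661.
Hence σ₀² = 1/0.013661 ≈ 73.2.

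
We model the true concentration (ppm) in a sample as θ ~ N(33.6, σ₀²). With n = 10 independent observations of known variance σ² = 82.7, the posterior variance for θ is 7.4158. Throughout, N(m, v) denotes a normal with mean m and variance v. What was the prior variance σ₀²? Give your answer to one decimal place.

σ₀² = 71.8

For the Normal–Normal model with known σ², precisions add: τ_n = τ₀ + n/σ².
So 1/σ₀² = 1/7.4158 − 10/82.7 = 0.134847 − 0.120919 = 0.013928.
Hence σ₀² = 1/0.013928 ≈ 71.8.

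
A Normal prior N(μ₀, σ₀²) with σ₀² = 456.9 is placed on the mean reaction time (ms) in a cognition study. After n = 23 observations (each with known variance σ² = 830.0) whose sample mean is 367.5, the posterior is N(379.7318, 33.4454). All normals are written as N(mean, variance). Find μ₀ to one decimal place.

With known observation variance, the Normal–Normal posterior has precision τ_n = τ₀ + n/σ² and mean μ_n = (τ₀μ₀ + (n/σ²)x̄)/τ_n.
Here τ₀ = 1/456.9 = 0.002189 and τ_data = 23/830.0 = 0.027711, so τ_n = 0.029900.
Rearranging for μ₀: μ₀ = (μ_n·τ_n − τ_data·x̄)/τ₀ = (379.7318·0.029900 − 0.027711·367.5) / 0.002189 = 1.170188/0.002189 ≈ 534.6.

μ₀ = 534.6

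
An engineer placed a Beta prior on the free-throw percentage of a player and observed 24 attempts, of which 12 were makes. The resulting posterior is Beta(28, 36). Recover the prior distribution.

A Beta(α, β) prior with s successes and f failures in binomial data gives a Beta(α+s, β+f) posterior.
Subtract the data counts: 28−12=16, 36−12=24.

Beta(16, 24)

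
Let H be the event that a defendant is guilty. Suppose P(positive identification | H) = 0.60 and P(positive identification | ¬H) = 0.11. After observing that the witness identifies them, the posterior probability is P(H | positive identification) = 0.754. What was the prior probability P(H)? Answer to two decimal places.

P(H) = 0.36

In odds form, posterior odds = prior odds × likelihood ratio, so prior odds = posterior odds ÷ LR.
Posterior odds = 0.754/(1−0.754) = 3.0650. LR = 0.60/0.11 = 5.4545.
Prior odds = 3.0650/5.4545 = 0.5619, so P(H) = 0.5619/(1+0.5619) ≈ 0.36.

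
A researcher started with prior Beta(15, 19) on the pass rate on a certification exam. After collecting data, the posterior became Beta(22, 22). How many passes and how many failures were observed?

7 passes and 3 failures

Under Beta–binomial conjugacy the posterior parameters are (a+s, b+f).
Match parameters: s=22−15=7, f=22−19=3.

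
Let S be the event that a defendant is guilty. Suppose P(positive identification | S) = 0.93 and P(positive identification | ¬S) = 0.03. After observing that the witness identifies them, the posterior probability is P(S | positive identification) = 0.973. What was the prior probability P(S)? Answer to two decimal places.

P(S) = 0.54

In odds form, posterior odds = prior odds × likelihood ratio, so prior odds = posterior odds ÷ LR.
Posterior odds = 0.973/(1−0.973) = 36.0370. LR = 0.93/0.03 = 31.0000.
Prior odds = 36.0370/31.0000 = 1.1625, so P(S) = 1.1625/(1+1.1625) ≈ 0.54.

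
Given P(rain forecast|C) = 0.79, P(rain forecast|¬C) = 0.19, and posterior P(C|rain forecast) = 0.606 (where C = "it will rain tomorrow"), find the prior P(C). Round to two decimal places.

P(C) = 0.27

Bayes' rule in odds form gives O(C|E) = O(C)·[P(E|C)/P(E|¬C)], hence O(C) = O(C|E)/LR.
Posterior odds = 0.606/(1−0.606) = 1.5381. LR = 0.79/0.19 = 4.1579.
Prior odds = 1.5381/4.1579 = 0.3699, so P(C) = 0.3699/(1+0.3699) ≈ 0.27.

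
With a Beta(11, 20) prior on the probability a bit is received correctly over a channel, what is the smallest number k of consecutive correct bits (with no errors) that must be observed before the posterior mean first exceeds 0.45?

After k correct bits and 0 errors the posterior is Beta(11+k, 20), with mean (11+k)/(11+20+k).
Set (11+k)/(31+k) > 0.45 and solve: k > (0.45·31 − 11)/(1 − 0.45) = 5.364.
The smallest integer exceeding 5.364 is 6.

k = 6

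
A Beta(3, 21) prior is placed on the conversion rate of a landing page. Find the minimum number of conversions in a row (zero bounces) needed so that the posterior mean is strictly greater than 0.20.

After k conversions and 0 bounces the posterior is Beta(3+k, 21), with mean (3+k)/(3+21+k).
Set (3+k)/(24+k) > 0.20 and solve: k > (0.20·24 − 3)/(1 − 0.20) = 2.250.
The smallest integer exceeding 2.250 is 3, and checking k=3: (6)/(27) = 0.2222 > 0.20.

k = 3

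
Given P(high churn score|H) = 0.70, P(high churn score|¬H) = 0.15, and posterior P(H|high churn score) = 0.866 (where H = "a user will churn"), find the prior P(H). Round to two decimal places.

P(H) = 0.58

In odds form, posterior odds = prior odds × likelihood ratio, so prior odds = posterior odds ÷ LR.
Posterior odds = 0.866/(1−0.866) = 6.4627. LR = 0.70/0.15 = 4.6667.
Prior odds = 6.4627/4.6667 = 1.3849, so P(H) = 1.3849/(1+1.3849) ≈ 0.58.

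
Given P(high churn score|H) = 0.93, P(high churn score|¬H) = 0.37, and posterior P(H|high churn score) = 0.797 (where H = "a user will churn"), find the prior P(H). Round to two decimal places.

P(H) = 0.61

Bayes' rule in odds form gives O(H|E) = O(H)·[P(E|H)/P(E|¬H)], hence O(H) = O(H|E)/LR.
Posterior odds = 0.797/(1−0.797) = 3.9261. LR = 0.93/0.37 = 2.5135.
Prior odds = 3.9261/2.5135 = 1.5620, so P(H) = 1.5620/(1+1.5620) ≈ 0.61.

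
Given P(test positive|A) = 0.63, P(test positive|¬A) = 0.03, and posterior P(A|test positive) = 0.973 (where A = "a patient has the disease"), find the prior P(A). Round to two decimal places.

Bayes' rule in odds form gives O(A|E) = O(A)·[P(E|A)/P(E|¬A)], hence O(A) = O(A|E)/LR.
Posterior odds = 0.973/(1−0.973) = 36.0370. LR = 0.63/0.03 = 21.0000.
Prior odds = 36.0370/21.0000 = 1.7160, so P(A) = 1.7160/(1+1.7160) ≈ 0.63.

P(A) = 0.63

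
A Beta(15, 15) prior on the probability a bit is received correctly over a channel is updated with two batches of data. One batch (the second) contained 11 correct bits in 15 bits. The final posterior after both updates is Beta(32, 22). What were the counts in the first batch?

6 correct bits and 3 errors

Sequential conjugate updates are equivalent to a single update on the pooled data, so total successes = posterior α − prior α and total failures = posterior β − prior β.
Total across both batches: 32−15=17 correct bits, 22−15=7 errors.
Subtract the second batch: 17−11=6 correct bits and 7−4=3 errors.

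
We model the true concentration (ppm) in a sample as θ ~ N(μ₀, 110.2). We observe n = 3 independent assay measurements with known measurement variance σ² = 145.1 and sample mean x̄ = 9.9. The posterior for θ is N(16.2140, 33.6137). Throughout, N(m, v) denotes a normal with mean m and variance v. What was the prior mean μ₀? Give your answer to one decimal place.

With known observation variance, the Normal–Normal posterior has precision τ_n = τ₀ + n/σ² and mean μ_n = (τ₀μ₀ + (n/σ²)x̄)/τ_n.
Here τ₀ = 1/110.2 = 0.009074 and τ_data = 3/145.1 = 0.020675, so τ_n = 0.029749.
Rearranging for μ₀: μ₀ = (μ_n·τ_n − τ_data·x̄)/τ₀ = (16.2140·0.029749 − 0.020675·9.9) / 0.009074 = 0.277668/0.009074 ≈ 30.6.

μ₀ = 30.6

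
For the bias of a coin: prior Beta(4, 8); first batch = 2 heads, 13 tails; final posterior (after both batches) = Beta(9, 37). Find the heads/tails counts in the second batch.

3 heads and 16 tails

Sequential conjugate updates are equivalent to a single update on the pooled data, so total successes = posterior α − prior α and total failures = posterior β − prior β.
Total across both batches: 9−4=5 heads, 37−8=29 tails.
Subtract the first batch: 5−2=3 heads and 29−13=16 tails.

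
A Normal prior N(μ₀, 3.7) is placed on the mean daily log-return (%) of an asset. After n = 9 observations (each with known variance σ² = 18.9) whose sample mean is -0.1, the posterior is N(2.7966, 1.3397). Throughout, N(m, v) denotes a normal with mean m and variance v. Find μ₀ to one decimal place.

μ₀ = 7.9

With known observation variance, the Normal–Normal posterior has precision τ_n = τ₀ + n/σ² and mean μ_n = (τ₀μ₀ + (n/σ²)x̄)/τ_n.
Here τ₀ = 1/3.7 = 0.270270 and τ_data = 9/18.9 = 0.476190, so τ_n = 0.746460.
Rearranging for μ₀: μ₀ = (μ_n·τ_n − τ_data·x̄)/τ₀ = (2.7966·0.746460 − 0.476190·-0.1) / 0.270270 = 2.135169/0.270270 ≈ 7.9.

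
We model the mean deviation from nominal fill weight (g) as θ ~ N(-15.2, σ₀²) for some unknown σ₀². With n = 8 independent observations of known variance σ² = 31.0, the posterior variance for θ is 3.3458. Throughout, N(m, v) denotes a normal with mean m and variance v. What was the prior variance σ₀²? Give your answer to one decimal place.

σ₀² = 24.5

Posterior precision equals prior precision plus data precision: 1/σ_n² = 1/σ₀² + n/σ².
So 1/σ₀² = 1/3.3458 − 8/31.0 = 0.298882 − 0.258065 = 0.040817.
Hence σ₀² = 1/0.040817 ≈ 24.5.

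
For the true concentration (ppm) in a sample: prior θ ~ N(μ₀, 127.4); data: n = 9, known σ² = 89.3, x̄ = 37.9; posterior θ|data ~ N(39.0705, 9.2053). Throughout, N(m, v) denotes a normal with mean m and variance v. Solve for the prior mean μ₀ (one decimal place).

μ₀ = 54.1

With known observation variance, the Normal–Normal posterior has precision τ_n = τ₀ + n/σ² and mean μ_n = (τ₀μ₀ + (n/σ²)x̄)/τ_n.
Here τ₀ = 1/127.4 = 0.007849 and τ_data = 9/89.3 = 0.100784, so τ_n = 0.108633.
Rearranging for μ₀: μ₀ = (μ_n·τ_n − τ_data·x̄)/τ₀ = (39.0705·0.108633 − 0.100784·37.9) / 0.007849 = 0.424632/0.007849 ≈ 54.1.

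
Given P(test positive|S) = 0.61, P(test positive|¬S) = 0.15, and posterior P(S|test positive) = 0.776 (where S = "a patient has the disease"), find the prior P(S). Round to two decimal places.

Bayes' rule in odds form gives O(S|E) = O(S)·[P(E|S)/P(E|¬S)], hence O(S) = O(S|E)/LR.
Posterior odds = 0.776/(1−0.776) = 3.4643. LR = 0.61/0.15 = 4.0667.
Prior odds = 3.4643/4.0667 = 0.8519, so P(S) = 0.8519/(1+0.8519) ≈ 0.46.

P(S) = 0.46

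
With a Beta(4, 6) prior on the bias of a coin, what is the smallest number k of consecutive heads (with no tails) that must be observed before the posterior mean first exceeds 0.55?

k = 4

After k heads and 0 tails the posterior is Beta(4+k, 6), with mean (4+k)/(4+6+k).
Set (4+k)/(10+k) > 0.55 and solve: k > (0.55·10 − 4)/(1 − 0.55) = 3.333.
The smallest integer exceeding 3.333 is 4.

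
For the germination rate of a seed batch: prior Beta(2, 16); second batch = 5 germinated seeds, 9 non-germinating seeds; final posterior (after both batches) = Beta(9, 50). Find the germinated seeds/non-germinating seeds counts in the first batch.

Sequential conjugate updates are equivalent to a single update on the pooled data, so total successes = posterior α − prior α and total failures = posterior β − prior β.
Total across both batches: 9−2=7 germinated seeds, 50−16=34 non-germinating seeds.
Subtract the second batch: 7−5=2 germinated seeds and 34−9=25 non-germinating seeds.

2 germinated seeds and 25 non-germinating seeds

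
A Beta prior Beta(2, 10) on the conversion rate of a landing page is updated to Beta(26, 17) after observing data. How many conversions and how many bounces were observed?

24 conversions and 7 bounces

A Beta(a, b) prior with s successes and f failures in binomial data gives a Beta(a+s, b+f) posterior.
So s = 26 − 2 = 24 and f = 17 − 10 = 7.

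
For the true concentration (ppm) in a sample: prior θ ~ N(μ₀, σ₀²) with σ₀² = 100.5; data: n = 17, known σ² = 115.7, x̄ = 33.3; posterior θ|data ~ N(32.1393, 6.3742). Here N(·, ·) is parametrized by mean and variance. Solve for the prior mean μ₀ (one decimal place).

μ₀ = 15.0

With known observation variance, the Normal–Normal posterior has precision τ_n = τ₀ + n/σ² and mean μ_n = (τ₀μ₀ + (n/σ²)x̄)/τ_n.
Here τ₀ = 1/100.5 = 0.009950 and τ_data = 17/115.7 = 0.146932, so τ_n = 0.156882.
Rearranging for μ₀: μ₀ = (μ_n·τ_n − τ_data·x̄)/τ₀ = (32.1393·0.156882 − 0.146932·33.3) / 0.009950 = 0.149242/0.009950 ≈ 15.0.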